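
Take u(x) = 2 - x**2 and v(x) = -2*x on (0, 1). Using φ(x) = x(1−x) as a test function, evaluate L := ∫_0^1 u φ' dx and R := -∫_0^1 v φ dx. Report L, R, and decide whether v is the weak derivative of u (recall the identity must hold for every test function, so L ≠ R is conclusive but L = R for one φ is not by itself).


LHS = 1/6, RHS = 1/6. Yes, v = u' weakly.

u(x) = 2 - x**2, classical derivative u'(x) = -2*x.
φ(x) = x(1−x), so φ'(x) = 1 - 2*x.
Note φ(0) = φ(1) = 0, so the boundary term u·φ vanishes.
LHS = ∫_0^1 u(x) φ'(x) dx = ∫_0^1 (2*x^3 - x^2 - 4*x + 2) dx. Term by term:
  ∫_0^1 2*x^3 dx = 1/2;  ∫_0^1 -x^2 dx = -1/3;  ∫_0^1 -4*x dx = -2;
  ∫_0^1 2 dx = 2.
Sum: 1/2 − 1/3 − 2 + 2 = 1/6.
So LHS = 1/6.
∫_0^1 v(x) φ(x) dx = ∫_0^1 (2*x^3 - 2*x^2) dx. Term by term:
  ∫_0^1 2*x^3 dx = 1/2;  ∫_0^1 -2*x^2 dx = -2/3.
Sum: 1/2 − 2/3 = -1/6.
So RHS = -∫_0^1 v(x) φ(x) dx = 1/6.
LHS = RHS, so the identity holds for this test φ.
Moreover u is smooth here and v(x) = u'(x) = -2*x pointwise, so the identity holds for every test function. Hence v is the weak derivative of u.


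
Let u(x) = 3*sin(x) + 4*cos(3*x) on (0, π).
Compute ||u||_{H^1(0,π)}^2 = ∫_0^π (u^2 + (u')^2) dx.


||u||_{H^1(0,π)}^2 = 89*π

u'(x) = -12*sin(3*x) + 3*cos(x).
Expand u² and (u')² and integrate term by term on (0, π), using: for integers n ≥ 1, ∫_0^π sin²(nx) dx = ∫_0^π cos²(nx) dx = π/2; for n ≠ n', ∫_0^π sin(nx)sin(n'x) dx = ∫_0^π cos(nx)cos(n'x) dx = 0; and by product-to-sum, ∫_0^π sin(nx)cos(n'x) dx = ½∫_0^π [sin((n+n')x) + sin((n−n')x)] dx, which is 0 when n+n' is even and 2n/(n²−n'²) when n+n' is odd (it need not vanish on (0, π)).
  u² squared terms: (3)²·∫sin(x)² dx = 9·π/2 = 9*π/2;  (4)²·∫cos(3x)² dx = 16·π/2 = 8*π.
  u² cross terms: 2·(3)·(4)·∫sin(x)·cos(3x) dx = 24·(0) = 0.
  So ∫_0^π u² dx = 9*π/2 + 8*π + 0 = 25*π/2.
  (u')² squared terms: (-12)²·∫sin(3x)² dx = 144·π/2 = 72*π;  (3)²·∫cos(x)² dx = 9·π/2 = 9*π/2.
  (u')² cross terms: 2·(-12)·(3)·∫sin(3x)·cos(x) dx = -72·(0) = 0.
  So ∫_0^π (u')² dx = 72*π + 9*π/2 + 0 = 153*π/2.
||u||_{H^1}^2 = (25*π/2) + (153*π/2) = 89*π.


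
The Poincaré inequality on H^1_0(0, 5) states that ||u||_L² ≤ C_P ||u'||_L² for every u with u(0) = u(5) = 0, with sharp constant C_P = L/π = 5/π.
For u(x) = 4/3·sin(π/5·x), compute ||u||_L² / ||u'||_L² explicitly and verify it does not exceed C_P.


||u||_L² / ||u'||_L² = 5/π = C_P.

u(x) = 4/3·sin(π/5·x), so u'(x) = 4*π*cos(π*x/5)/15.
Writing u(x) = A·sin(kπx/L) with A = 4/3 and k = 1, use ∫_0^L sin²(kπx/L) dx = L/2 and ∫_0^L cos²(kπx/L) dx = L/2.
u² = 16/9·sin²(π/5·x) and (u')² = 16*π^2/225·cos²(π/5·x), and each of sin², cos² integrates to L/2 = 5/2 over (0, 5).
∫_0^5 u² dx = 40/9, so ||u||_L² = 2*sqrt(10)/3.
∫_0^5 (u')² dx = 8*π^2/45, so ||u'||_L² = 2*sqrt(10)*π/15.
Ratio ||u||_L² / ||u'||_L² = 5/π.
Sharp Poincaré constant on H^1_0(0, 5) is C_P = L/π = 5/π, achieved by sin(π/5·x).
This is the k = 1 eigenfunction (up to amplitude), so the ratio equals the sharp Poincaré constant exactly.


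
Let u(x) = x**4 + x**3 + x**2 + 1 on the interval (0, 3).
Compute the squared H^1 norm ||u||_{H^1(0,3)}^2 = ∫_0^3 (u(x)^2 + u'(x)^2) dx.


||u||_{H^1}^2 = 2047317/140

The H^1 norm (squared) on an interval (0, L) is
  ||u||_{H^1}^2 = ∫_0^L u(x)^2 dx + ∫_0^L u'(x)^2 dx.
Compute u'(x) = 4*x**3 + 3*x**2 + 2*x.
Then u(x)^2 = x**8 + 2*x**7 + 3*x**6 + 2*x**5 + 3*x**4 + 2*x**3 + 2*x**2 + 1 and u'(x)^2 = 16*x**6 + 24*x**5 + 25*x**4 + 12*x**3 + 4*x**2.
Integrate each monomial from 0 to 3 using ∫_0^3 c·x^n dx = c·3^(n+1)/(n+1):
  ∫_0^3 u(x)^2 dx = ∫_0^3 (x^8 + 2*x^7 + 3*x^6 + 2*x^5 + 3*x^4 + 2*x^3 + 2*x^2 + 1) dx. Term by term:
    ∫_0^3 x^8 dx = 2187;  ∫_0^3 2*x^7 dx = 6561/4;  ∫_0^3 3*x^6 dx = 6561/7;
    ∫_0^3 2*x^5 dx = 243;  ∫_0^3 3*x^4 dx = 729/5;  ∫_0^3 2*x^3 dx = 81/2;
    ∫_0^3 2*x^2 dx = 18;  ∫_0^3 1 dx = 3.
  Sum: 2187 + 6561/4 + 6561/7 + 243 + 729/5 + 81/2 + 18 + 3 = 730077/140.
  ∫_0^3 u'(x)^2 dx = ∫_0^3 (16*x^6 + 24*x^5 + 25*x^4 + 12*x^3 + 4*x^2) dx. Term by term:
    ∫_0^3 16*x^6 dx = 34992/7;  ∫_0^3 24*x^5 dx = 2916;  ∫_0^3 25*x^4 dx = 1215;
    ∫_0^3 12*x^3 dx = 243;  ∫_0^3 4*x^2 dx = 36.
  Sum: 34992/7 + 2916 + 1215 + 243 + 36 = 65862/7.
Adding: ||u||_{H^1}^2 = 730077/140 + 65862/7 = 2047317/140.


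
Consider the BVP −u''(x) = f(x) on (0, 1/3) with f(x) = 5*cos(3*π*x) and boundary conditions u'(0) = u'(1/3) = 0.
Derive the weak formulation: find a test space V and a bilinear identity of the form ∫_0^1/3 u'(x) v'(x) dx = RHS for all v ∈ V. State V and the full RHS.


V = H^1(0, 1/3) (no boundary constraint on v; u is determined up to an additive constant); weak form: ∫_0^1/3 u'v' dx = ∫_0^1/3 (5*cos(3*π*x)) v dx for all v ∈ V.

Multiply both sides by a test function v and integrate from 0 to 1/3:
  ∫_0^1/3 −u''(x) v(x) dx = ∫_0^1/3 f(x) v(x) dx.
Integrate the LHS by parts once:
  ∫_0^1/3 −u'' v dx = −[u'(x) v(x)]_0^1/3 + ∫_0^1/3 u'(x) v'(x) dx.
Thus ∫_0^1/3 u'(x) v'(x) dx = ∫_0^1/3 f(x) v(x) dx + [u'(x) v(x)]_0^1/3.
Choose V so that boundary terms are either known or forced to vanish.
u has homogeneous Neumann: u'(0) = u'(1/3) = 0. So [u' v]_0^1/3 = 0·v(1/3) − 0·v(0) = 0 for any v; take V = H^1(0, 1/3).
Weak formulation: find u (satisfying any essential BC) such that ∫_0^1/3 u'(x) v'(x) dx = ∫_0^1/3 f v dx for all v ∈ V (homogeneous Neumann, so boundary terms vanish).
Substituting f(x) = 5*cos(3*π*x), the right-hand side is ∫_0^1/3 (5*cos(3*π*x)) v dx.
Compatibility check (pure Neumann): taking v ≡ 1 ∈ V gives 0 = ∫_0^1/3 f dx + (0) − (0), i.e. ∫_0^1/3 f dx must equal u'(0) − u'(1/3) = 0. Indeed ∫_0^1/3 (5*cos(3*π*x)) dx = 0, so the data are compatible. The solution is then unique only up to an additive constant (fix it e.g. by requiring ∫_0^1/3 u dx = 0).


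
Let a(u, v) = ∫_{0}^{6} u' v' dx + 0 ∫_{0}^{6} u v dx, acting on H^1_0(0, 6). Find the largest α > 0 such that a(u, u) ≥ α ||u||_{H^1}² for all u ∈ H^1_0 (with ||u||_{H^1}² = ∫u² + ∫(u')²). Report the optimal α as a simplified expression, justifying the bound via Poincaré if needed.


α = π^2/(π^2 + 36)

Coercivity of a(·,·) on H^1_0(0, 6) means a(u, u) ≥ α ||u||_{H^1}² for every u ∈ H^1_0.
The interval has length L = 6, and Poincaré/coercivity depend only on L. Here a(u, u) = ∫(u')² + (0)·∫u².
Here c = 0, so a(u,u) = ∫(u')² alone. The condition a(u,u) ≥ α||u||_{H^1}² reads (1−α)∫(u')² ≥ (α−c)∫u². Any admissible α is ≤ 1 (rapidly oscillating u have ∫u²/∫(u')² → 0), and α = 1 would force 0 ≥ (1−c)∫u², impossible since c < 1; so 1−α > 0. By the sharp Poincaré inequality on H^1_0 of an interval of length L, ∫(u')² ≥ (π/L)²∫u² with equality for the first sine mode sin(π(x−x₀)/L) (x₀ the left endpoint), so the inequality holds for all u iff (1−α)(π/L)² ≥ α − c, i.e. α ≤ ((π/L)² + c)/((π/L)² + 1) = (1 + c(L/π)²)/(1 + (L/π)²). (Direct route, valid since c ≤ 0: Poincaré gives c∫u² ≥ c(L/π)²∫(u')², so a(u,u) ≥ (1 + c(L/π)²)∫(u')², while ||u||_{H^1}² ≤ (1 + (L/π)²)∫(u')²; dividing yields the same α.) With (π/L)² = π^2/36 and c = 0, the largest admissible constant is α = ((π/L)² + c)/((π/L)² + 1).
Simplifying, α = π^2/(π^2 + 36).


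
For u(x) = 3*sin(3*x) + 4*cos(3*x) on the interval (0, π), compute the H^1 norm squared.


||u||_{H^1(0,π)}^2 = 125*π

u'(x) = -12*sin(3*x) + 9*cos(3*x).
Expand u² and (u')² and integrate term by term on (0, π), using: for integers n ≥ 1, ∫_0^π sin²(nx) dx = ∫_0^π cos²(nx) dx = π/2; for n ≠ n', ∫_0^π sin(nx)sin(n'x) dx = ∫_0^π cos(nx)cos(n'x) dx = 0; and by product-to-sum, ∫_0^π sin(nx)cos(n'x) dx = ½∫_0^π [sin((n+n')x) + sin((n−n')x)] dx, which is 0 when n+n' is even and 2n/(n²−n'²) when n+n' is odd (it need not vanish on (0, π)).
  u² squared terms: (3)²·∫sin(3x)² dx = 9·π/2 = 9*π/2;  (4)²·∫cos(3x)² dx = 16·π/2 = 8*π.
  u² cross terms: 2·(3)·(4)·∫sin(3x)·cos(3x) dx = 24·(0) = 0.
  So ∫_0^π u² dx = 9*π/2 + 8*π + 0 = 25*π/2.
  (u')² squared terms: (-12)²·∫sin(3x)² dx = 144·π/2 = 72*π;  (9)²·∫cos(3x)² dx = 81·π/2 = 81*π/2.
  (u')² cross terms: 2·(-12)·(9)·∫sin(3x)·cos(3x) dx = -216·(0) = 0.
  So ∫_0^π (u')² dx = 72*π + 81*π/2 + 0 = 225*π/2.
||u||_{H^1}^2 = (25*π/2) + (225*π/2) = 125*π.


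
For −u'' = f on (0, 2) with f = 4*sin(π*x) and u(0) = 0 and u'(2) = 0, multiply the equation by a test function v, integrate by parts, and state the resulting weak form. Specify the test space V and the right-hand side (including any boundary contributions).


V = {v ∈ H^1(0, 2) : v(0) = 0} (test functions vanish at x = 0 where u is specified); weak form: ∫_0^2 u'v' dx = ∫_0^2 (4*sin(π*x)) v dx for all v ∈ V.

Multiply both sides by a test function v and integrate from 0 to 2:
  ∫_0^2 −u''(x) v(x) dx = ∫_0^2 f(x) v(x) dx.
Integrate the LHS by parts once:
  ∫_0^2 −u'' v dx = −[u'(x) v(x)]_0^2 + ∫_0^2 u'(x) v'(x) dx.
Thus ∫_0^2 u'(x) v'(x) dx = ∫_0^2 f(x) v(x) dx + [u'(x) v(x)]_0^2.
Choose V so that boundary terms are either known or forced to vanish.
Mixed BC: u(0) = 0 (Dirichlet) and u'(2) = 0 (Neumann). Define V = {v ∈ H^1(0, 2) : v(0) = 0}. Then [u' v]_0^2 = u'(2)·v(2) − u'(0)·0 = 0.
Weak formulation: find u (satisfying any essential BC) such that ∫_0^2 u'(x) v'(x) dx = ∫_0^2 f v dx for all v ∈ V (Dirichlet at 0 absorbed into V; the Neumann datum at x = 2 is zero, so no boundary term remains).
Substituting f(x) = 4*sin(π*x), the right-hand side is ∫_0^2 (4*sin(π*x)) v dx.


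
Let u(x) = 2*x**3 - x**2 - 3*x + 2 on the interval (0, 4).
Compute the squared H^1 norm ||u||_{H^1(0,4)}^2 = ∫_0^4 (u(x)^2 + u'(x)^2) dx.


||u||_{H^1}^2 = 222340/21

The H^1 norm (squared) on an interval (0, L) is
  ||u||_{H^1}^2 = ∫_0^L u(x)^2 dx + ∫_0^L u'(x)^2 dx.
Compute u'(x) = 6*x**2 - 2*x - 3.
Then u(x)^2 = 4*x**6 - 4*x**5 - 11*x**4 + 14*x**3 + 5*x**2 - 12*x + 4 and u'(x)^2 = 36*x**4 - 24*x**3 - 32*x**2 + 12*x + 9.
Integrate each monomial from 0 to 4 using ∫_0^4 c·x^n dx = c·4^(n+1)/(n+1):
  ∫_0^4 u(x)^2 dx = ∫_0^4 (4*x^6 - 4*x^5 - 11*x^4 + 14*x^3 + 5*x^2 - 12*x + 4) dx. Term by term:
    ∫_0^4 4*x^6 dx = 65536/7;  ∫_0^4 -4*x^5 dx = -8192/3;  ∫_0^4 -11*x^4 dx = -11264/5;
    ∫_0^4 14*x^3 dx = 896;  ∫_0^4 5*x^2 dx = 320/3;  ∫_0^4 -12*x dx = -96;
    ∫_0^4 4 dx = 16.
  Sum: 65536/7 − 8192/3 − 11264/5 + 896 + 320/3 − 96 + 16 = 185552/35.
  ∫_0^4 u'(x)^2 dx = ∫_0^4 (36*x^4 - 24*x^3 - 32*x^2 + 12*x + 9) dx. Term by term:
    ∫_0^4 36*x^4 dx = 36864/5;  ∫_0^4 -24*x^3 dx = -1536;  ∫_0^4 -32*x^2 dx = -2048/3;
    ∫_0^4 12*x dx = 96;  ∫_0^4 9 dx = 36.
  Sum: 36864/5 − 1536 − 2048/3 + 96 + 36 = 79292/15.
Adding: ||u||_{H^1}^2 = 185552/35 + 79292/15 = 222340/21.


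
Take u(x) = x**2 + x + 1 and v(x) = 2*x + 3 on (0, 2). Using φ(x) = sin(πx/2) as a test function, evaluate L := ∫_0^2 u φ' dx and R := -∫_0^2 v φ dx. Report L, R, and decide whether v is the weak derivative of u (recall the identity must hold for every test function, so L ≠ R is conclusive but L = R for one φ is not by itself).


LHS = -12/π, RHS = -20/π. No, v is not the weak derivative of u.

u(x) = x**2 + x + 1, classical derivative u'(x) = 2*x + 1.
φ(x) = sin(πx/2), so φ'(x) = π*cos(π*x/2)/2.
Note φ(0) = φ(2) = 0, so the boundary term u·φ vanishes.
LHS = ∫_0^2 u(x) φ'(x) dx = ∫_0^2 (π*x^2*cos(π*x/2)/2 + π*x*cos(π*x/2)/2 + π*cos(π*x/2)/2) dx. Term by term:
  ∫_0^2 π*cos(π*x/2)/2 dx = 0;  ∫_0^2 π*x*cos(π*x/2)/2 dx = -4/π;  ∫_0^2 π*x^2*cos(π*x/2)/2 dx = -8/π.
Sum: 0 − 4/π − 8/π = -12/π.
So LHS = -12/π.
∫_0^2 v(x) φ(x) dx = ∫_0^2 (2*x*sin(π*x/2) + 3*sin(π*x/2)) dx. Term by term:
  ∫_0^2 3*sin(π*x/2) dx = 12/π;  ∫_0^2 2*x*sin(π*x/2) dx = 8/π.
Sum: 12/π + 8/π = 20/π.
So RHS = -∫_0^2 v(x) φ(x) dx = -20/π.
LHS − RHS = 8/π ≠ 0, so the identity fails.
(For a valid weak derivative the identity must hold for EVERY test function, in particular this one. The failure shows v is NOT the weak derivative of u.)
Correct weak derivative would be u'(x) = 2*x + 1.


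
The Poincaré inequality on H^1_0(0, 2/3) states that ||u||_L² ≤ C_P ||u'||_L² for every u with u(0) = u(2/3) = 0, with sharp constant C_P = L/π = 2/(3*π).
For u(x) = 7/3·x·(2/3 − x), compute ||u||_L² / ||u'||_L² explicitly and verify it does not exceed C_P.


||u||_L² / ||u'||_L² = sqrt(10)/15 < C_P = 2/(3*π).

u(x) = 7/3·x·(2/3 − x), so u'(x) = 14/9 - 14*x/3.
u(x) = 7/3·x·(2/3 − x) vanishes at x = 0 and x = 2/3, so u ∈ H^1_0(0, 2/3). Differentiate via the product rule and integrate the resulting polynomials term by term.
  ∫_0^2/3 u² dx = ∫_0^2/3 (49*x^4/9 - 196*x^3/27 + 196*x^2/81) dx. Term by term:
    ∫_0^2/3 49*x^4/9 dx = 1568/10935;  ∫_0^2/3 -196*x^3/27 dx = -784/2187;  ∫_0^2/3 196*x^2/81 dx = 1568/6561.
  Sum: 1568/10935 − 784/2187 + 1568/6561 = 784/32805.
  ∫_0^2/3 (u')² dx = ∫_0^2/3 (196*x^2/9 - 392*x/27 + 196/81) dx. Term by term:
    ∫_0^2/3 196*x^2/9 dx = 1568/729;  ∫_0^2/3 -392*x/27 dx = -784/243;  ∫_0^2/3 196/81 dx = 392/243.
  Sum: 1568/729 − 784/243 + 392/243 = 392/729.
∫_0^2/3 u² dx = 784/32805, so ||u||_L² = 28*sqrt(5)/405.
∫_0^2/3 (u')² dx = 392/729, so ||u'||_L² = 14*sqrt(2)/27.
Ratio ||u||_L² / ||u'||_L² = sqrt(10)/15.
Sharp Poincaré constant on H^1_0(0, 2/3) is C_P = L/π = 2/(3*π), achieved by sin(3*π/2·x).
A polynomial bump cannot attain the sharp Poincaré constant (only the first sine eigenfunction does), so the ratio is strictly less than C_P, consistent with ||u||_L² ≤ C_P ||u'||_L².


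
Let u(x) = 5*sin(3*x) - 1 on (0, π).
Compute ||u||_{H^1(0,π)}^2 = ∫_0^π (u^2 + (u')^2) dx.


||u||_{H^1(0,π)}^2 = -20/3 + 126*π

u'(x) = 15*cos(3*x).
Expand u² and (u')² and integrate term by term on (0, π), using: for integers n ≥ 1, ∫_0^π sin²(nx) dx = ∫_0^π cos²(nx) dx = π/2; for n ≠ n', ∫_0^π sin(nx)sin(n'x) dx = ∫_0^π cos(nx)cos(n'x) dx = 0; and by product-to-sum, ∫_0^π sin(nx)cos(n'x) dx = ½∫_0^π [sin((n+n')x) + sin((n−n')x)] dx, which is 0 when n+n' is even and 2n/(n²−n'²) when n+n' is odd (it need not vanish on (0, π)). For the constant mode: ∫_0^π 1 dx = π, ∫_0^π cos(nx) dx = 0, ∫_0^π sin(nx) dx = (1−(−1)^n)/n.
  u² squared terms: (-1)²·∫1 dx = 1·π = π;  (5)²·∫sin(3x)² dx = 25·π/2 = 25*π/2.
  u² cross terms: 2·(-1)·(5)·∫1·sin(3x) dx = -10·(2/3) = -20/3.
  So ∫_0^π u² dx = π + 25*π/2 − 20/3 = -20/3 + 27*π/2.
  (u')² squared terms: (15)²·∫cos(3x)² dx = 225·π/2 = 225*π/2.
  So ∫_0^π (u')² dx = 225*π/2.
||u||_{H^1}^2 = (-20/3 + 27*π/2) + (225*π/2) = -20/3 + 126*π.


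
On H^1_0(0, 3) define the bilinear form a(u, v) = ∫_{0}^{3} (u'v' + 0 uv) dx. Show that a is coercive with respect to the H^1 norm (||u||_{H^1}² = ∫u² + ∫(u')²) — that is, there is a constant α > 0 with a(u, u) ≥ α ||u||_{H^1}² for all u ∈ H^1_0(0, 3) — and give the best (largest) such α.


α = π^2/(9 + π^2)

Coercivity of a(·,·) on H^1_0(0, 3) means a(u, u) ≥ α ||u||_{H^1}² for every u ∈ H^1_0.
The interval has length L = 3, and Poincaré/coercivity depend only on L. Here a(u, u) = ∫(u')² + (0)·∫u².
Here c = 0, so a(u,u) = ∫(u')² alone. The condition a(u,u) ≥ α||u||_{H^1}² reads (1−α)∫(u')² ≥ (α−c)∫u². Any admissible α is ≤ 1 (rapidly oscillating u have ∫u²/∫(u')² → 0), and α = 1 would force 0 ≥ (1−c)∫u², impossible since c < 1; so 1−α > 0. By the sharp Poincaré inequality on H^1_0 of an interval of length L, ∫(u')² ≥ (π/L)²∫u² with equality for the first sine mode sin(π(x−x₀)/L) (x₀ the left endpoint), so the inequality holds for all u iff (1−α)(π/L)² ≥ α − c, i.e. α ≤ ((π/L)² + c)/((π/L)² + 1) = (1 + c(L/π)²)/(1 + (L/π)²). (Direct route, valid since c ≤ 0: Poincaré gives c∫u² ≥ c(L/π)²∫(u')², so a(u,u) ≥ (1 + c(L/π)²)∫(u')², while ||u||_{H^1}² ≤ (1 + (L/π)²)∫(u')²; dividing yields the same α.) With (π/L)² = π^2/9 and c = 0, the largest admissible constant is α = ((π/L)² + c)/((π/L)² + 1).
Simplifying, α = π^2/(9 + π^2).


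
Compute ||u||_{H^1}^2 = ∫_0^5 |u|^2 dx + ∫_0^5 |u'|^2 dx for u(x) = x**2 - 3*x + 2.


||u||_{H^1}^2 = 965/6

The H^1 norm (squared) on an interval (0, L) is
  ||u||_{H^1}^2 = ∫_0^L u(x)^2 dx + ∫_0^L u'(x)^2 dx.
Compute u'(x) = 2*x - 3.
Then u(x)^2 = x**4 - 6*x**3 + 13*x**2 - 12*x + 4 and u'(x)^2 = 4*x**2 - 12*x + 9.
Integrate each monomial from 0 to 5 using ∫_0^5 c·x^n dx = c·5^(n+1)/(n+1):
  ∫_0^5 u(x)^2 dx = ∫_0^5 (x^4 - 6*x^3 + 13*x^2 - 12*x + 4) dx. Term by term:
    ∫_0^5 x^4 dx = 625;  ∫_0^5 -6*x^3 dx = -1875/2;  ∫_0^5 13*x^2 dx = 1625/3;
    ∫_0^5 -12*x dx = -150;  ∫_0^5 4 dx = 20.
  Sum: 625 − 1875/2 + 1625/3 − 150 + 20 = 595/6.
  ∫_0^5 u'(x)^2 dx = ∫_0^5 (4*x^2 - 12*x + 9) dx. Term by term:
    ∫_0^5 4*x^2 dx = 500/3;  ∫_0^5 -12*x dx = -150;  ∫_0^5 9 dx = 45.
  Sum: 500/3 − 150 + 45 = 185/3.
Adding: ||u||_{H^1}^2 = 595/6 + 185/3 = 965/6.


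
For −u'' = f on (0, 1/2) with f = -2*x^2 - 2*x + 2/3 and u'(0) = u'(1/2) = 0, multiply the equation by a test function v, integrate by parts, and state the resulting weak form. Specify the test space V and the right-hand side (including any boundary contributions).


V = H^1(0, 1/2) (no boundary constraint on v; u is determined up to an additive constant); weak form: ∫_0^1/2 u'v' dx = ∫_0^1/2 (-2*x^2 - 2*x + 2/3) v dx for all v ∈ V.

Multiply both sides by a test function v and integrate from 0 to 1/2:
  ∫_0^1/2 −u''(x) v(x) dx = ∫_0^1/2 f(x) v(x) dx.
Integrate the LHS by parts once:
  ∫_0^1/2 −u'' v dx = −[u'(x) v(x)]_0^1/2 + ∫_0^1/2 u'(x) v'(x) dx.
Thus ∫_0^1/2 u'(x) v'(x) dx = ∫_0^1/2 f(x) v(x) dx + [u'(x) v(x)]_0^1/2.
Choose V so that boundary terms are either known or forced to vanish.
u has homogeneous Neumann: u'(0) = u'(1/2) = 0. So [u' v]_0^1/2 = 0·v(1/2) − 0·v(0) = 0 for any v; take V = H^1(0, 1/2).
Weak formulation: find u (satisfying any essential BC) such that ∫_0^1/2 u'(x) v'(x) dx = ∫_0^1/2 f v dx for all v ∈ V (homogeneous Neumann, so boundary terms vanish).
Substituting f(x) = -2*x^2 - 2*x + 2/3, the right-hand side is ∫_0^1/2 (-2*x^2 - 2*x + 2/3) v dx.
Compatibility check (pure Neumann): taking v ≡ 1 ∈ V gives 0 = ∫_0^1/2 f dx + (0) − (0), i.e. ∫_0^1/2 f dx must equal u'(0) − u'(1/2) = 0. Indeed ∫_0^1/2 (-2*x^2 - 2*x + 2/3) dx = 0, so the data are compatible. The solution is then unique only up to an additive constant (fix it e.g. by requiring ∫_0^1/2 u dx = 0).


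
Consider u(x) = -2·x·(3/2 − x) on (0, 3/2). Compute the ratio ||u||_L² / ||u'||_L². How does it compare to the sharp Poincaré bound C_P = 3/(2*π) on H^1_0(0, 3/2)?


||u||_L² / ||u'||_L² = 3*sqrt(10)/20 < C_P = 3/(2*π).

u(x) = -2·x·(3/2 − x), so u'(x) = 4*x - 3.
u(x) = -2·x·(3/2 − x) vanishes at x = 0 and x = 3/2, so u ∈ H^1_0(0, 3/2). Differentiate via the product rule and integrate the resulting polynomials term by term.
  ∫_0^3/2 u² dx = ∫_0^3/2 (4*x^4 - 12*x^3 + 9*x^2) dx. Term by term:
    ∫_0^3/2 4*x^4 dx = 243/40;  ∫_0^3/2 -12*x^3 dx = -243/16;  ∫_0^3/2 9*x^2 dx = 81/8.
  Sum: 243/40 − 243/16 + 81/8 = 81/80.
  ∫_0^3/2 (u')² dx = ∫_0^3/2 (16*x^2 - 24*x + 9) dx. Term by term:
    ∫_0^3/2 16*x^2 dx = 18;  ∫_0^3/2 -24*x dx = -27;  ∫_0^3/2 9 dx = 27/2.
  Sum: 18 − 27 + 27/2 = 9/2.
∫_0^3/2 u² dx = 81/80, so ||u||_L² = 9*sqrt(5)/20.
∫_0^3/2 (u')² dx = 9/2, so ||u'||_L² = 3*sqrt(2)/2.
Ratio ||u||_L² / ||u'||_L² = 3*sqrt(10)/20.
Sharp Poincaré constant on H^1_0(0, 3/2) is C_P = L/π = 3/(2*π), achieved by sin(2*π/3·x).
A polynomial bump cannot attain the sharp Poincaré constant (only the first sine eigenfunction does), so the ratio is strictly less than C_P, consistent with ||u||_L² ≤ C_P ||u'||_L².


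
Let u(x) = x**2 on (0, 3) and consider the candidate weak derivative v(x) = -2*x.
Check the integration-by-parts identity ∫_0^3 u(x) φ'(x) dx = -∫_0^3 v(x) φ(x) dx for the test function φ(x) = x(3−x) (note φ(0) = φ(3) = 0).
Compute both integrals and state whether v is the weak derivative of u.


LHS = -27/2, RHS = 27/2. No, v is not the weak derivative of u.

u(x) = x**2, classical derivative u'(x) = 2*x.
φ(x) = x(3−x), so φ'(x) = 3 - 2*x.
Note φ(0) = φ(3) = 0, so the boundary term u·φ vanishes.
LHS = ∫_0^3 u(x) φ'(x) dx = ∫_0^3 (-2*x^3 + 3*x^2) dx. Term by term:
  ∫_0^3 -2*x^3 dx = -81/2;  ∫_0^3 3*x^2 dx = 27.
Sum: -81/2 + 27 = -27/2.
So LHS = -27/2.
∫_0^3 v(x) φ(x) dx = ∫_0^3 (2*x^3 - 6*x^2) dx. Term by term:
  ∫_0^3 2*x^3 dx = 81/2;  ∫_0^3 -6*x^2 dx = -54.
Sum: 81/2 − 54 = -27/2.
So RHS = -∫_0^3 v(x) φ(x) dx = 27/2.
LHS − RHS = -27 ≠ 0, so the identity fails.
(For a valid weak derivative the identity must hold for EVERY test function, in particular this one. The failure shows v is NOT the weak derivative of u.)
Correct weak derivative would be u'(x) = 2*x.


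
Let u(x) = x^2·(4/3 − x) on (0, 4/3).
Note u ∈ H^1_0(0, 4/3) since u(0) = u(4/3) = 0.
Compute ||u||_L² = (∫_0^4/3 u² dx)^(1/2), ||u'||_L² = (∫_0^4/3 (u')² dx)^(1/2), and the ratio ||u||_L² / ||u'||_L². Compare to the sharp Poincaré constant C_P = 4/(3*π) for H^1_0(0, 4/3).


||u||_L² / ||u'||_L² = 2*sqrt(14)/21 < C_P = 4/(3*π).

u(x) = x^2·(4/3 − x), so u'(x) = x*(8 - 9*x)/3.
u(x) = x^2·(4/3 − x) vanishes at x = 0 and x = 4/3, so u ∈ H^1_0(0, 4/3). Differentiate via the product rule and integrate the resulting polynomials term by term.
  ∫_0^4/3 u² dx = ∫_0^4/3 (x^6 - 8*x^5/3 + 16*x^4/9) dx. Term by term:
    ∫_0^4/3 x^6 dx = 16384/15309;  ∫_0^4/3 -8*x^5/3 dx = -16384/6561;  ∫_0^4/3 16*x^4/9 dx = 16384/10935.
  Sum: 16384/15309 − 16384/6561 + 16384/10935 = 16384/229635.
  ∫_0^4/3 (u')² dx = ∫_0^4/3 (9*x^4 - 16*x^3 + 64*x^2/9) dx. Term by term:
    ∫_0^4/3 9*x^4 dx = 1024/135;  ∫_0^4/3 -16*x^3 dx = -1024/81;  ∫_0^4/3 64*x^2/9 dx = 4096/729.
  Sum: 1024/135 − 1024/81 + 4096/729 = 2048/3645.
∫_0^4/3 u² dx = 16384/229635, so ||u||_L² = 128*sqrt(35)/2835.
∫_0^4/3 (u')² dx = 2048/3645, so ||u'||_L² = 32*sqrt(10)/135.
Ratio ||u||_L² / ||u'||_L² = 2*sqrt(14)/21.
Sharp Poincaré constant on H^1_0(0, 4/3) is C_P = L/π = 4/(3*π), achieved by sin(3*π/4·x).
A polynomial bump cannot attain the sharp Poincaré constant (only the first sine eigenfunction does), so the ratio is strictly less than C_P, consistent with ||u||_L² ≤ C_P ||u'||_L².


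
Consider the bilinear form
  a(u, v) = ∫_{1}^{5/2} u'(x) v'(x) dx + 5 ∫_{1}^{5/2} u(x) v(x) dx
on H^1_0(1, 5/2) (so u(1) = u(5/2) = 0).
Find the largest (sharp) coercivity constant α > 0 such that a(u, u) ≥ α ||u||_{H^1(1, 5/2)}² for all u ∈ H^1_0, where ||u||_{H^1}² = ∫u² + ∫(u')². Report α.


α = 1

Coercivity of a(·,·) on H^1_0(1, 5/2) means a(u, u) ≥ α ||u||_{H^1}² for every u ∈ H^1_0.
The interval has length L = 3/2, and Poincaré/coercivity depend only on L. Here a(u, u) = ∫(u')² + (5)·∫u².
Here c = 5 ≥ 1, so a(u,u) = ∫(u')² + c∫u² ≥ ∫(u')² + ∫u² = ||u||_{H^1}², i.e. α = 1 works. No larger α is possible: a(u,u) ≥ α||u||_{H^1}² means (1−α)∫(u')² ≥ (α−c)∫u², and for the modes u_n = sin(nπ(x−x₀)/L) (x₀ the left endpoint) one has ∫u_n²/∫(u_n')² = (L/(nπ))² → 0, so a(u_n,u_n)/||u_n||_{H^1}² → 1. Hence the optimal constant is α = 1.
Therefore α = 1.


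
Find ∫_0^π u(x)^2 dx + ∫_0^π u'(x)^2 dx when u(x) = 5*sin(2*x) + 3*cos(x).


||u||_{H^1(0,π)}^2 = 80 + 143*π/2

u'(x) = -3*sin(x) + 10*cos(2*x).
Expand u² and (u')² and integrate term by term on (0, π), using: for integers n ≥ 1, ∫_0^π sin²(nx) dx = ∫_0^π cos²(nx) dx = π/2; for n ≠ n', ∫_0^π sin(nx)sin(n'x) dx = ∫_0^π cos(nx)cos(n'x) dx = 0; and by product-to-sum, ∫_0^π sin(nx)cos(n'x) dx = ½∫_0^π [sin((n+n')x) + sin((n−n')x)] dx, which is 0 when n+n' is even and 2n/(n²−n'²) when n+n' is odd (it need not vanish on (0, π)).
  u² squared terms: (3)²·∫cos(x)² dx = 9·π/2 = 9*π/2;  (5)²·∫sin(2x)² dx = 25·π/2 = 25*π/2.
  u² cross terms: 2·(3)·(5)·∫cos(x)·sin(2x) dx = 30·(4/3) = 40.
  So ∫_0^π u² dx = 9*π/2 + 25*π/2 + 40 = 40 + 17*π.
  (u')² squared terms: (-3)²·∫sin(x)² dx = 9·π/2 = 9*π/2;  (10)²·∫cos(2x)² dx = 100·π/2 = 50*π.
  (u')² cross terms: 2·(-3)·(10)·∫sin(x)·cos(2x) dx = -60·(-2/3) = 40.
  So ∫_0^π (u')² dx = 9*π/2 + 50*π + 40 = 40 + 109*π/2.
||u||_{H^1}^2 = (40 + 17*π) + (40 + 109*π/2) = 80 + 143*π/2.


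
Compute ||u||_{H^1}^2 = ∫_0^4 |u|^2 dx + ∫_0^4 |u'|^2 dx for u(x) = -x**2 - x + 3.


||u||_{H^1}^2 = 5032/15

The H^1 norm (squared) on an interval (0, L) is
  ||u||_{H^1}^2 = ∫_0^L u(x)^2 dx + ∫_0^L u'(x)^2 dx.
Compute u'(x) = -2*x - 1.
Then u(x)^2 = x**4 + 2*x**3 - 5*x**2 - 6*x + 9 and u'(x)^2 = 4*x**2 + 4*x + 1.
Integrate each monomial from 0 to 4 using ∫_0^4 c·x^n dx = c·4^(n+1)/(n+1):
  ∫_0^4 u(x)^2 dx = ∫_0^4 (x^4 + 2*x^3 - 5*x^2 - 6*x + 9) dx. Term by term:
    ∫_0^4 x^4 dx = 1024/5;  ∫_0^4 2*x^3 dx = 128;  ∫_0^4 -5*x^2 dx = -320/3;
    ∫_0^4 -6*x dx = -48;  ∫_0^4 9 dx = 36.
  Sum: 1024/5 + 128 − 320/3 − 48 + 36 = 3212/15.
  ∫_0^4 u'(x)^2 dx = ∫_0^4 (4*x^2 + 4*x + 1) dx. Term by term:
    ∫_0^4 4*x^2 dx = 256/3;  ∫_0^4 4*x dx = 32;  ∫_0^4 1 dx = 4.
  Sum: 256/3 + 32 + 4 = 364/3.
Adding: ||u||_{H^1}^2 = 3212/15 + 364/3 = 5032/15.


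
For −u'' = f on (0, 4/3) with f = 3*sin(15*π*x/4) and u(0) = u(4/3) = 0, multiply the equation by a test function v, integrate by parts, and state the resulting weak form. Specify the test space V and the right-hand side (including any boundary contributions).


V = H^1_0(0, 4/3) (so v(0) = v(4/3) = 0); weak form: ∫_0^4/3 u'v' dx = ∫_0^4/3 (3*sin(15*π*x/4)) v dx for all v ∈ V.

Multiply both sides by a test function v and integrate from 0 to 4/3:
  ∫_0^4/3 −u''(x) v(x) dx = ∫_0^4/3 f(x) v(x) dx.
Integrate the LHS by parts once:
  ∫_0^4/3 −u'' v dx = −[u'(x) v(x)]_0^4/3 + ∫_0^4/3 u'(x) v'(x) dx.
Thus ∫_0^4/3 u'(x) v'(x) dx = ∫_0^4/3 f(x) v(x) dx + [u'(x) v(x)]_0^4/3.
Choose V so that boundary terms are either known or forced to vanish.
u is Dirichlet: u(0) = u(4/3) = 0. Let V = H^1_0(0, 4/3); then v(0) = v(4/3) = 0, and [u' v]_0^4/3 = 0.
Weak formulation: find u (satisfying any essential BC) such that ∫_0^4/3 u'(x) v'(x) dx = ∫_0^4/3 f v dx for all v ∈ V.
Substituting f(x) = 3*sin(15*π*x/4), the right-hand side is ∫_0^4/3 (3*sin(15*π*x/4)) v dx.


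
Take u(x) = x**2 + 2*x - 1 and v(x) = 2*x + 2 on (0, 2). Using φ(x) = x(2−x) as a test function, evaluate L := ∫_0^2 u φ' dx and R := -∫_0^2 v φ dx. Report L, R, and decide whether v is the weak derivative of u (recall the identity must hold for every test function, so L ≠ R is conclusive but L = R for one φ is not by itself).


LHS = -16/3, RHS = -16/3. Yes, v = u' weakly.

u(x) = x**2 + 2*x - 1, classical derivative u'(x) = 2*x + 2.
φ(x) = x(2−x), so φ'(x) = 2 - 2*x.
Note φ(0) = φ(2) = 0, so the boundary term u·φ vanishes.
LHS = ∫_0^2 u(x) φ'(x) dx = ∫_0^2 (-2*x^3 - 2*x^2 + 6*x - 2) dx. Term by term:
  ∫_0^2 -2*x^3 dx = -8;  ∫_0^2 -2*x^2 dx = -16/3;  ∫_0^2 6*x dx = 12;
  ∫_0^2 -2 dx = -4.
Sum: -8 − 16/3 + 12 − 4 = -16/3.
So LHS = -16/3.
∫_0^2 v(x) φ(x) dx = ∫_0^2 (-2*x^3 + 2*x^2 + 4*x) dx. Term by term:
  ∫_0^2 -2*x^3 dx = -8;  ∫_0^2 2*x^2 dx = 16/3;  ∫_0^2 4*x dx = 8.
Sum: -8 + 16/3 + 8 = 16/3.
So RHS = -∫_0^2 v(x) φ(x) dx = -16/3.
LHS = RHS, so the identity holds for this test φ.
Moreover u is smooth here and v(x) = u'(x) = 2*x + 2 pointwise, so the identity holds for every test function. Hence v is the weak derivative of u.


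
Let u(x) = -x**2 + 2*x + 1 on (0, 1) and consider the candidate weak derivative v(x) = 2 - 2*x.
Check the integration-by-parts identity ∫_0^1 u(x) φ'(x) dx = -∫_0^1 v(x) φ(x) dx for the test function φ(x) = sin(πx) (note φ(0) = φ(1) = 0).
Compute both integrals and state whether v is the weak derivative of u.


LHS = -2/π, RHS = -2/π. Yes, v = u' weakly.

u(x) = -x**2 + 2*x + 1, classical derivative u'(x) = 2 - 2*x.
φ(x) = sin(πx), so φ'(x) = π*cos(π*x).
Note φ(0) = φ(1) = 0, so the boundary term u·φ vanishes.
LHS = ∫_0^1 u(x) φ'(x) dx = ∫_0^1 (-π*x^2*cos(π*x) + 2*π*x*cos(π*x) + π*cos(π*x)) dx. Term by term:
  ∫_0^1 π*cos(π*x) dx = 0;  ∫_0^1 -π*x^2*cos(π*x) dx = 2/π;  ∫_0^1 2*π*x*cos(π*x) dx = -4/π.
Sum: 0 + 2/π − 4/π = -2/π.
So LHS = -2/π.
∫_0^1 v(x) φ(x) dx = ∫_0^1 (-2*x*sin(π*x) + 2*sin(π*x)) dx. Term by term:
  ∫_0^1 2*sin(π*x) dx = 4/π;  ∫_0^1 -2*x*sin(π*x) dx = -2/π.
Sum: 4/π − 2/π = 2/π.
So RHS = -∫_0^1 v(x) φ(x) dx = -2/π.
LHS = RHS, so the identity holds for this test φ.
Moreover u is smooth here and v(x) = u'(x) = 2 - 2*x pointwise, so the identity holds for every test function. Hence v is the weak derivative of u.


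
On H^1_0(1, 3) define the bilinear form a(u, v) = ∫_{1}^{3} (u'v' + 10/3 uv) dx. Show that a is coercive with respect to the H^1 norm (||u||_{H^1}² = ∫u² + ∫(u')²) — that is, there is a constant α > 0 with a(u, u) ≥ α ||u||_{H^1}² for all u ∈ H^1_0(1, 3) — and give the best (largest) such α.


α = 1

Coercivity of a(·,·) on H^1_0(1, 3) means a(u, u) ≥ α ||u||_{H^1}² for every u ∈ H^1_0.
The interval has length L = 2, and Poincaré/coercivity depend only on L. Here a(u, u) = ∫(u')² + (10/3)·∫u².
Here c = 10/3 ≥ 1, so a(u,u) = ∫(u')² + c∫u² ≥ ∫(u')² + ∫u² = ||u||_{H^1}², i.e. α = 1 works. No larger α is possible: a(u,u) ≥ α||u||_{H^1}² means (1−α)∫(u')² ≥ (α−c)∫u², and for the modes u_n = sin(nπ(x−x₀)/L) (x₀ the left endpoint) one has ∫u_n²/∫(u_n')² = (L/(nπ))² → 0, so a(u_n,u_n)/||u_n||_{H^1}² → 1. Hence the optimal constant is α = 1.
Therefore α = 1.


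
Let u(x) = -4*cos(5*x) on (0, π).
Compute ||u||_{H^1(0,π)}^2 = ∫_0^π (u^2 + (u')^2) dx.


||u||_{H^1(0,π)}^2 = 208*π

u'(x) = 20*sin(5*x).
Expand u² and (u')² and integrate term by term on (0, π), using: for integers n ≥ 1, ∫_0^π sin²(nx) dx = ∫_0^π cos²(nx) dx = π/2; for n ≠ n', ∫_0^π sin(nx)sin(n'x) dx = ∫_0^π cos(nx)cos(n'x) dx = 0; and by product-to-sum, ∫_0^π sin(nx)cos(n'x) dx = ½∫_0^π [sin((n+n')x) + sin((n−n')x)] dx, which is 0 when n+n' is even and 2n/(n²−n'²) when n+n' is odd (it need not vanish on (0, π)).
  u² squared terms: (-4)²·∫cos(5x)² dx = 16·π/2 = 8*π.
  So ∫_0^π u² dx = 8*π.
  (u')² squared terms: (20)²·∫sin(5x)² dx = 400·π/2 = 200*π.
  So ∫_0^π (u')² dx = 200*π.
||u||_{H^1}^2 = (8*π) + (200*π) = 208*π.


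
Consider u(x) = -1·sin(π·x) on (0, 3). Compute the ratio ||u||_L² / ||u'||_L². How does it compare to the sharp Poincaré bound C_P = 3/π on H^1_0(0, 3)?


||u||_L² / ||u'||_L² = 1/π < C_P = 3/π.

u(x) = -1·sin(π·x), so u'(x) = -π*cos(π*x).
Writing u(x) = A·sin(kπx/L) with A = -1 and k = 3, use ∫_0^L sin²(kπx/L) dx = L/2 and ∫_0^L cos²(kπx/L) dx = L/2.
u² = 1·sin²(π·x) and (u')² = π^2·cos²(π·x), and each of sin², cos² integrates to L/2 = 3/2 over (0, 3).
∫_0^3 u² dx = 3/2, so ||u||_L² = sqrt(6)/2.
∫_0^3 (u')² dx = 3*π^2/2, so ||u'||_L² = sqrt(6)*π/2.
Ratio ||u||_L² / ||u'||_L² = 1/π.
Sharp Poincaré constant on H^1_0(0, 3) is C_P = L/π = 3/π, achieved by sin(π/3·x).
This is the k = 3 harmonic; the ratio L/(kπ) is strictly less than C_P = L/π, consistent with the sharp inequality ||u||_L² ≤ C_P ||u'||_L².


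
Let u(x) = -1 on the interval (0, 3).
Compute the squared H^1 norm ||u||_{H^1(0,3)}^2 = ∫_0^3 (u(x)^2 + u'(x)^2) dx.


||u||_{H^1}^2 = 3

The H^1 norm (squared) on an interval (0, L) is
  ||u||_{H^1}^2 = ∫_0^L u(x)^2 dx + ∫_0^L u'(x)^2 dx.
Compute u'(x) = 0.
Then u(x)^2 = 1 and u'(x)^2 = 0.
Integrate each monomial from 0 to 3 using ∫_0^3 c·x^n dx = c·3^(n+1)/(n+1):
  ∫_0^3 u(x)^2 dx = ∫_0^3 (1) dx. Term by term:
    ∫_0^3 1 dx = 3.
  ∫_0^3 u'(x)^2 dx = ∫_0^3 (0) dx. Term by term:
    ∫_0^3 0 dx = 0.
Adding: ||u||_{H^1}^2 = 3 + 0 = 3.


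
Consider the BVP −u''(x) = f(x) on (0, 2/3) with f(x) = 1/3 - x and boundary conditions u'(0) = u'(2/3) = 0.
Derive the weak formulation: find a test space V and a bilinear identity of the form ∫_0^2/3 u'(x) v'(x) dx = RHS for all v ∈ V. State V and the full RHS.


V = H^1(0, 2/3) (no boundary constraint on v; u is determined up to an additive constant); weak form: ∫_0^2/3 u'v' dx = ∫_0^2/3 (1/3 - x) v dx for all v ∈ V.

Multiply both sides by a test function v and integrate from 0 to 2/3:
  ∫_0^2/3 −u''(x) v(x) dx = ∫_0^2/3 f(x) v(x) dx.
Integrate the LHS by parts once:
  ∫_0^2/3 −u'' v dx = −[u'(x) v(x)]_0^2/3 + ∫_0^2/3 u'(x) v'(x) dx.
Thus ∫_0^2/3 u'(x) v'(x) dx = ∫_0^2/3 f(x) v(x) dx + [u'(x) v(x)]_0^2/3.
Choose V so that boundary terms are either known or forced to vanish.
u has homogeneous Neumann: u'(0) = u'(2/3) = 0. So [u' v]_0^2/3 = 0·v(2/3) − 0·v(0) = 0 for any v; take V = H^1(0, 2/3).
Weak formulation: find u (satisfying any essential BC) such that ∫_0^2/3 u'(x) v'(x) dx = ∫_0^2/3 f v dx for all v ∈ V (homogeneous Neumann, so boundary terms vanish).
Substituting f(x) = 1/3 - x, the right-hand side is ∫_0^2/3 (1/3 - x) v dx.
Compatibility check (pure Neumann): taking v ≡ 1 ∈ V gives 0 = ∫_0^2/3 f dx + (0) − (0), i.e. ∫_0^2/3 f dx must equal u'(0) − u'(2/3) = 0. Indeed ∫_0^2/3 (1/3 - x) dx = 0, so the data are compatible. The solution is then unique only up to an additive constant (fix it e.g. by requiring ∫_0^2/3 u dx = 0).


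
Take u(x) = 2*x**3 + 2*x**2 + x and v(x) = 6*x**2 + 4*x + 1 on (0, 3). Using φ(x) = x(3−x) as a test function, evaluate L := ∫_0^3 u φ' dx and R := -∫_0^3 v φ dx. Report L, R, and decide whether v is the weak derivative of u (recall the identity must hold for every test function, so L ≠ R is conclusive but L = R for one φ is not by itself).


LHS = -522/5, RHS = -522/5. Yes, v = u' weakly.

u(x) = 2*x**3 + 2*x**2 + x, classical derivative u'(x) = 6*x**2 + 4*x + 1.
φ(x) = x(3−x), so φ'(x) = 3 - 2*x.
Note φ(0) = φ(3) = 0, so the boundary term u·φ vanishes.
LHS = ∫_0^3 u(x) φ'(x) dx = ∫_0^3 (-4*x^4 + 2*x^3 + 4*x^2 + 3*x) dx. Term by term:
  ∫_0^3 -4*x^4 dx = -972/5;  ∫_0^3 2*x^3 dx = 81/2;  ∫_0^3 4*x^2 dx = 36;
  ∫_0^3 3*x dx = 27/2.
Sum: -972/5 + 81/2 + 36 + 27/2 = -522/5.
So LHS = -522/5.
∫_0^3 v(x) φ(x) dx = ∫_0^3 (-6*x^4 + 14*x^3 + 11*x^2 + 3*x) dx. Term by term:
  ∫_0^3 -6*x^4 dx = -1458/5;  ∫_0^3 14*x^3 dx = 567/2;  ∫_0^3 11*x^2 dx = 99;
  ∫_0^3 3*x dx = 27/2.
Sum: -1458/5 + 567/2 + 99 + 27/2 = 522/5.
So RHS = -∫_0^3 v(x) φ(x) dx = -522/5.
LHS = RHS, so the identity holds for this test φ.
Moreover u is smooth here and v(x) = u'(x) = 6*x**2 + 4*x + 1 pointwise, so the identity holds for every test function. Hence v is the weak derivative of u.


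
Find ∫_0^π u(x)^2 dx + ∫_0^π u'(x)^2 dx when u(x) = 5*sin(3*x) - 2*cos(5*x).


||u||_{H^1(0,π)}^2 = 177*π

u'(x) = 10*sin(5*x) + 15*cos(3*x).
Expand u² and (u')² and integrate term by term on (0, π), using: for integers n ≥ 1, ∫_0^π sin²(nx) dx = ∫_0^π cos²(nx) dx = π/2; for n ≠ n', ∫_0^π sin(nx)sin(n'x) dx = ∫_0^π cos(nx)cos(n'x) dx = 0; and by product-to-sum, ∫_0^π sin(nx)cos(n'x) dx = ½∫_0^π [sin((n+n')x) + sin((n−n')x)] dx, which is 0 when n+n' is even and 2n/(n²−n'²) when n+n' is odd (it need not vanish on (0, π)).
  u² squared terms: (-2)²·∫cos(5x)² dx = 4·π/2 = 2*π;  (5)²·∫sin(3x)² dx = 25·π/2 = 25*π/2.
  u² cross terms: 2·(-2)·(5)·∫cos(5x)·sin(3x) dx = -20·(0) = 0.
  So ∫_0^π u² dx = 2*π + 25*π/2 + 0 = 29*π/2.
  (u')² squared terms: (10)²·∫sin(5x)² dx = 100·π/2 = 50*π;  (15)²·∫cos(3x)² dx = 225·π/2 = 225*π/2.
  (u')² cross terms: 2·(10)·(15)·∫sin(5x)·cos(3x) dx = 300·(0) = 0.
  So ∫_0^π (u')² dx = 50*π + 225*π/2 + 0 = 325*π/2.
||u||_{H^1}^2 = (29*π/2) + (325*π/2) = 177*π.


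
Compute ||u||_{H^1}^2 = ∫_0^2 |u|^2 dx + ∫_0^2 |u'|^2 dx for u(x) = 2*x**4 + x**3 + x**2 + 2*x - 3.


||u||_{H^1}^2 = 843214/315

The H^1 norm (squared) on an interval (0, L) is
  ||u||_{H^1}^2 = ∫_0^L u(x)^2 dx + ∫_0^L u'(x)^2 dx.
Compute u'(x) = 8*x**3 + 3*x**2 + 2*x + 2.
Then u(x)^2 = 4*x**8 + 4*x**7 + 5*x**6 + 10*x**5 - 7*x**4 - 2*x**3 - 2*x**2 - 12*x + 9 and u'(x)^2 = 64*x**6 + 48*x**5 + 41*x**4 + 44*x**3 + 16*x**2 + 8*x + 4.
Integrate each monomial from 0 to 2 using ∫_0^2 c·x^n dx = c·2^(n+1)/(n+1):
  ∫_0^2 u(x)^2 dx = ∫_0^2 (4*x^8 + 4*x^7 + 5*x^6 + 10*x^5 - 7*x^4 - 2*x^3 - 2*x^2 - 12*x + 9) dx. Term by term:
    ∫_0^2 4*x^8 dx = 2048/9;  ∫_0^2 4*x^7 dx = 128;  ∫_0^2 5*x^6 dx = 640/7;
    ∫_0^2 10*x^5 dx = 320/3;  ∫_0^2 -7*x^4 dx = -224/5;  ∫_0^2 -2*x^3 dx = -8;
    ∫_0^2 -2*x^2 dx = -16/3;  ∫_0^2 -12*x dx = -24;  ∫_0^2 9 dx = 18.
  Sum: 2048/9 + 128 + 640/7 + 320/3 − 224/5 − 8 − 16/3 − 24 + 18 = 154198/315.
  ∫_0^2 u'(x)^2 dx = ∫_0^2 (64*x^6 + 48*x^5 + 41*x^4 + 44*x^3 + 16*x^2 + 8*x + 4) dx. Term by term:
    ∫_0^2 64*x^6 dx = 8192/7;  ∫_0^2 48*x^5 dx = 512;  ∫_0^2 41*x^4 dx = 1312/5;
    ∫_0^2 44*x^3 dx = 176;  ∫_0^2 16*x^2 dx = 128/3;  ∫_0^2 8*x dx = 16;
    ∫_0^2 4 dx = 8.
  Sum: 8192/7 + 512 + 1312/5 + 176 + 128/3 + 16 + 8 = 229672/105.
Adding: ||u||_{H^1}^2 = 154198/315 + 229672/105 = 843214/315.


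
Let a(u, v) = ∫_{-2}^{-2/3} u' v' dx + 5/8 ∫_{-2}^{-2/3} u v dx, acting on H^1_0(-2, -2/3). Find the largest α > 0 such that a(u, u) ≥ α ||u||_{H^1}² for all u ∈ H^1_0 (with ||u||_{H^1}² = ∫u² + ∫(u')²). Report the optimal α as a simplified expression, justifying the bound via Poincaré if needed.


α = (10 + 9*π^2)/(16 + 9*π^2)

Coercivity of a(·,·) on H^1_0(-2, -2/3) means a(u, u) ≥ α ||u||_{H^1}² for every u ∈ H^1_0.
The interval has length L = 4/3, and Poincaré/coercivity depend only on L. Here a(u, u) = ∫(u')² + (5/8)·∫u².
Here 0 < c = 5/8 < 1. The condition a(u,u) ≥ α||u||_{H^1}² reads (1−α)∫(u')² ≥ (α−c)∫u². Any admissible α is ≤ 1 (rapidly oscillating u have ∫u²/∫(u')² → 0), and α = 1 would force 0 ≥ (1−c)∫u², impossible since c < 1; so 1−α > 0. By the sharp Poincaré inequality on H^1_0 of an interval of length L, ∫(u')² ≥ (π/L)²∫u² with equality for the first sine mode sin(π(x−x₀)/L) (x₀ the left endpoint), so the inequality holds for all u iff (1−α)(π/L)² ≥ α − c, i.e. α ≤ ((π/L)² + c)/((π/L)² + 1) = (1 + c(L/π)²)/(1 + (L/π)²). With (π/L)² = 9*π^2/16 and c = 5/8, the largest admissible constant is α = ((π/L)² + c)/((π/L)² + 1).
Simplifying, α = (10 + 9*π^2)/(16 + 9*π^2).


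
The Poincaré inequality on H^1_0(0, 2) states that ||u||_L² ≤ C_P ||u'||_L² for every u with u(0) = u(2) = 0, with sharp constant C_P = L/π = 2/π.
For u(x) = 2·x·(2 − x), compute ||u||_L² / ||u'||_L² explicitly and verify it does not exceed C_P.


||u||_L² / ||u'||_L² = sqrt(10)/5 < C_P = 2/π.

u(x) = 2·x·(2 − x), so u'(x) = 4 - 4*x.
u(x) = 2·x·(2 − x) vanishes at x = 0 and x = 2, so u ∈ H^1_0(0, 2). Differentiate via the product rule and integrate the resulting polynomials term by term.
  ∫_0^2 u² dx = ∫_0^2 (4*x^4 - 16*x^3 + 16*x^2) dx. Term by term:
    ∫_0^2 4*x^4 dx = 128/5;  ∫_0^2 -16*x^3 dx = -64;  ∫_0^2 16*x^2 dx = 128/3.
  Sum: 128/5 − 64 + 128/3 = 64/15.
  ∫_0^2 (u')² dx = ∫_0^2 (16*x^2 - 32*x + 16) dx. Term by term:
    ∫_0^2 16*x^2 dx = 128/3;  ∫_0^2 -32*x dx = -64;  ∫_0^2 16 dx = 32.
  Sum: 128/3 − 64 + 32 = 32/3.
∫_0^2 u² dx = 64/15, so ||u||_L² = 8*sqrt(15)/15.
∫_0^2 (u')² dx = 32/3, so ||u'||_L² = 4*sqrt(6)/3.
Ratio ||u||_L² / ||u'||_L² = sqrt(10)/5.
Sharp Poincaré constant on H^1_0(0, 2) is C_P = L/π = 2/π, achieved by sin(π/2·x).
A polynomial bump cannot attain the sharp Poincaré constant (only the first sine eigenfunction does), so the ratio is strictly less than C_P, consistent with ||u||_L² ≤ C_P ||u'||_L².
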